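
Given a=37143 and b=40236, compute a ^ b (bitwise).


37143 ^ 40236 = 3131

3131


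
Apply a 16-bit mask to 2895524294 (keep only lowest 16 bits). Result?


2895524294 & 65535 = 12742

12742


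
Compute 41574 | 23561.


0b1010001001100110 | 0b101110000001001 = 0b1111111001101111 = 65135

65135


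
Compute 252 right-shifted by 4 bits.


0b11111100 >> 4 = 0b1111 = 15

15


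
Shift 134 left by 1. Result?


0b10000110 << 1 = 0b100001100 = 268

268


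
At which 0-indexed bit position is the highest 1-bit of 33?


0b100001. Highest set bit at position 5

5


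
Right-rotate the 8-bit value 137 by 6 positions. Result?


Rotate 0b10001001 right by 6 (8-bit) = 0b100110 = 38

38


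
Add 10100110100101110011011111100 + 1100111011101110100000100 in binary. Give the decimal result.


10100110100101110011011111100 + 1100111011101110100000100 = 10110011100001100010000000000 = 376488960

376488960


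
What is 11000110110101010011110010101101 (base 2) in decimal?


11000110110101010011110010101101 in decimal = 3335863469

3335863469


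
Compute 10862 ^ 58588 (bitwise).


0b10101001101110 ^ 0b1110010011011100 = 0b1100111010110010 = 52914

52914


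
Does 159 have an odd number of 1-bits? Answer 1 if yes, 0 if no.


0b10011111 has 6 ones => parity 0

0


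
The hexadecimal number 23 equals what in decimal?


23 hex = 35 decimal

35


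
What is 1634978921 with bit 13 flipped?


1634978921 ^ (1 << 13) = 1634978921 ^ 8192 = 1634987113

1634987113


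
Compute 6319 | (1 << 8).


6319 | (1 << 8) = 6319 | 256 = 6575

6575


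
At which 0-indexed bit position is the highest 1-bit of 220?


0b11011100. Highest set bit at position 7

7


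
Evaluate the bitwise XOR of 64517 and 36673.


0b1111110000000101 ^ 0b1000111101000001 = 0b111001101000100 = 29508

29508


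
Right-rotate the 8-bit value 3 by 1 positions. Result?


Rotate 0b11 right by 1 (8-bit) = 0b10000001 = 129

129


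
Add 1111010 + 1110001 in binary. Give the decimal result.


1111010 + 1110001 = 11101011 = 235

235


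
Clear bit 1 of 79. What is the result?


79 & ~(1 << 1) = 77

77


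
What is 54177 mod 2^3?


54177 & 7 = 1

1


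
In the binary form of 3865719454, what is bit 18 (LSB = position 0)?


0b11100110011010100011001010011110, position 18 = 0

0


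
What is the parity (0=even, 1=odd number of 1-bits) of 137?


0b10001001 has 3 ones => parity 1

1


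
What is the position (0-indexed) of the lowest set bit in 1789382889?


0b1101010101001111101000011101001. Lowest set bit at position 0

0


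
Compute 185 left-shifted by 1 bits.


0b10111001 << 1 = 0b101110010 = 370

370


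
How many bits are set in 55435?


0b1101100010001011 has 8 set bits

8


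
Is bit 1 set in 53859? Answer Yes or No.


0b1101001001100011, bit 1 = 1. Yes

Yes


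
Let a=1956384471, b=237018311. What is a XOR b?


1956384471 ^ 237018311 = 2059178512

2059178512


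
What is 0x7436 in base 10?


7436 hex = 29750 decimal

29750


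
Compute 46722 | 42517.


0b1011011010000010 | 0b1010011000010101 = 0b1011011010010111 = 46743

46743


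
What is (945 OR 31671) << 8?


Step 1: 945 | 31671 = 31671
Step 2: 31671 << 8 = 8107776

8107776


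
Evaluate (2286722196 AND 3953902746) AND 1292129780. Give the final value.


Step 1: 2286722196 & 3953902746 = 2282259600
Step 2: 2282259600 & 1292129780 = 134218896

134218896


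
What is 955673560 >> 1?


0b111000111101100110101111011000 >> 1 = 0b11100011110110011010111101100 = 477836780

477836780


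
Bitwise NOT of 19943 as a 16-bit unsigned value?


~0b100110111100111 = 0b1011001000011000 = 45592 (16-bit unsigned)

45592


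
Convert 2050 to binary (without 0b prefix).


2050 = 100000000010 in binary

100000000010


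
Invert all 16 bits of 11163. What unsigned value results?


11163 ^ 65535 = 54372

54372


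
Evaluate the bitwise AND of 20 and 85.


0b10100 & 0b1010101 = 0b10100 = 20

20


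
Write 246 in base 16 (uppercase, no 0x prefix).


246 = F6 hex

F6


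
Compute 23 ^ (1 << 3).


23 ^ (1 << 3) = 23 ^ 8 = 31

31


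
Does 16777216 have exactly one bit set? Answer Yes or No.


0b1000000000000000000000000. Only one bit set => Yes

Yes


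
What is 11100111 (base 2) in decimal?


11100111 in decimal = 231

231


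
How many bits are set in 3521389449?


0b11010001111001000010001110001001 has 14 set bits

14


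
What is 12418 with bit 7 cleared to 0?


12418 & ~(1 << 7) = 12290

12290


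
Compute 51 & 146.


0b110011 & 0b10010010 = 0b10010 = 18

18


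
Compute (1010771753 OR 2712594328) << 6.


Step 1: 1010771753 | 2712594328 = 3183470521
Step 2: 3183470521 << 6 = 203742113344

203742113344


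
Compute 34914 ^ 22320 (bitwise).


0b1000100001100010 ^ 0b101011100110000 = 0b1101111101010010 = 57170

57170


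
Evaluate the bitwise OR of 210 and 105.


0b11010010 | 0b1101001 = 0b11111011 = 251

251


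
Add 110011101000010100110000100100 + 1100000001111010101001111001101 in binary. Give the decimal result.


110011101000010100110000100100 + 1100000001111010101001111001101 = 10010011110111101001111111110001 = 2480840689

2480840689


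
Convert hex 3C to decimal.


3C hex = 60 decimal

60


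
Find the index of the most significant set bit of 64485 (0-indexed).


0b1111101111100101. Highest set bit at position 15

15


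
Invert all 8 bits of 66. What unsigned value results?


66 ^ 255 = 189

189


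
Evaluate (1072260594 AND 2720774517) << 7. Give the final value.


Step 1: 1072260594 & 2720774517 = 573120880
Step 2: 573120880 << 7 = 73359472640

73359472640


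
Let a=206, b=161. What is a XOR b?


206 ^ 161 = 111

111


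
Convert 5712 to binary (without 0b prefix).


5712 = 1011001010000 in binary

1011001010000


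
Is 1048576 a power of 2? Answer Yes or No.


0b100000000000000000000. Only one bit set => Yes

Yes


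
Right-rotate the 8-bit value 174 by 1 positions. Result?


Rotate 0b10101110 right by 1 (8-bit) = 0b1010111 = 87

87


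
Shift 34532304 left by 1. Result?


0b10000011101110101111010000 << 1 = 0b100000111011101011110100000 = 69064608

69064608


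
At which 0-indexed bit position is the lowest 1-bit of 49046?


0b1011111110010110. Lowest set bit at position 1

1


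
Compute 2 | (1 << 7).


2 | (1 << 7) = 2 | 128 = 130

130


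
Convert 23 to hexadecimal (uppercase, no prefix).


23 = 17 hex

17


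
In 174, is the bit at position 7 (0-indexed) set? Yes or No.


0b10101110, bit 7 = 1. Yes

Yes


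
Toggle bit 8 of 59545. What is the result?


59545 ^ (1 << 8) = 59545 ^ 256 = 59801

59801


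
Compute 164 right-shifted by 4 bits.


0b10100100 >> 4 = 0b1010 = 10

10


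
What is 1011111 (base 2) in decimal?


1011111 in decimal = 95

95


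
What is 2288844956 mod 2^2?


2288844956 & 3 = 0

0


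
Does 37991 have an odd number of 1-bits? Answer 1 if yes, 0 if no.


0b1001010001100111 has 8 ones => parity 0

0


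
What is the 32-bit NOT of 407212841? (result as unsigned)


~0b11000010001011001001100101001 = 0b11100111101110100110110011010110 = 3887754454 (32-bit unsigned)

3887754454


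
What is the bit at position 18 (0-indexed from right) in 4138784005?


0b11110110101100001101010100000101, position 18 = 0

0


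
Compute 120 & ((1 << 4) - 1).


120 & 15 = 8

8


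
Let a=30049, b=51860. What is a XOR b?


30049 ^ 51860 = 49141

49141


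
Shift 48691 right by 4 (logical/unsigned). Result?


0b1011111000110011 >> 4 = 0b101111100011 = 3043

3043


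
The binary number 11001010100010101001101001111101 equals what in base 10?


11001010100010101001101001111101 in decimal = 3398081149

3398081149


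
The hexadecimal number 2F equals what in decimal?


2F hex = 47 decimal

47


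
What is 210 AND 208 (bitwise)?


0b11010010 & 0b11010000 = 0b11010000 = 208

208


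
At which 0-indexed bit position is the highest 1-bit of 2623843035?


0b10011100011001001010101011011011. Highest set bit at position 31

31


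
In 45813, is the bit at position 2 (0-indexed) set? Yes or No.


0b1011001011110101, bit 2 = 1. Yes

Yes


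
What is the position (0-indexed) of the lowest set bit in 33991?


0b1000010011000111. Lowest set bit at position 0

0


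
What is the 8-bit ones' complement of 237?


237 ^ 255 = 18

18


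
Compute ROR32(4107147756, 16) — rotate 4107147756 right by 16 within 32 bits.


Rotate 0b11110100110011100001100111101100 right by 16 (32-bit) = 0b11001111011001111010011001110 = 434959566

434959566


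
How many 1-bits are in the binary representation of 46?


0b101110 has 4 set bits

4


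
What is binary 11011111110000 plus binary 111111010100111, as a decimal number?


11011111110000 + 111111010100111 = 1011011010010111 = 46743

46743


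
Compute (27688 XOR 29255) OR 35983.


Step 1: 27688 ^ 29255 = 7791
Step 2: 7791 | 35983 = 40687

40687


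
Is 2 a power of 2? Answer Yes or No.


0b10. Only one bit set => Yes

Yes


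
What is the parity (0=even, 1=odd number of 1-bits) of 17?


0b10001 has 2 ones => parity 0

0


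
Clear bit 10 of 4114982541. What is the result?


4114982541 & ~(1 << 10) = 4114981517

4114981517


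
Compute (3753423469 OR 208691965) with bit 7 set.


Step 1: 3753423469 | 208691965 = 3757634301
Step 2: 3757634301 | (1 << 7) = 3757634301 | 128 = 3757634301

3757634301


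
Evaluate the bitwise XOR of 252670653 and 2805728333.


0b1111000011110111001010111101 ^ 0b10100111001111000000010001001101 = 0b10101000001100110111011011110000 = 2821945072

2821945072


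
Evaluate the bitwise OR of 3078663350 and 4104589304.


0b10110111100000001010110010110110 | 0b11110100101001110000111111111000 = 0b11110111101001111010111111111110 = 4154961918

4154961918


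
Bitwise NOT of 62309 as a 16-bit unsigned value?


~0b1111001101100101 = 0b110010011010 = 3226 (16-bit unsigned)

3226


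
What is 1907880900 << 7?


0b1110001101101111111001111000100 << 7 = 0b11100011011011111110011110001000000000 = 244208755200

244208755200


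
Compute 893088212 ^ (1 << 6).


893088212 ^ (1 << 6) = 893088212 ^ 64 = 893088148

893088148


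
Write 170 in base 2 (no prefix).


170 = 10101010 in binary

10101010


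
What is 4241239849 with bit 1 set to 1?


4241239849 | (1 << 1) = 4241239849 | 2 = 4241239851

4241239851


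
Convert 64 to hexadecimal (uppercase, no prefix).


64 = 40 hex

40


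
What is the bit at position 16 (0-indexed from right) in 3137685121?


0b10111011000001010100011010000001, position 16 = 1

1


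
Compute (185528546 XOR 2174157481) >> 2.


Step 1: 185528546 ^ 2174157481 = 2325344843
Step 2: 2325344843 >> 2 = 581336210

581336210


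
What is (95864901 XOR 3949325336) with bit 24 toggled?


Step 1: 95864901 ^ 3949325336 = 4006814813
Step 2: 4006814813 ^ (1 << 24) = 4006814813 ^ 16777216 = 4023592029

4023592029


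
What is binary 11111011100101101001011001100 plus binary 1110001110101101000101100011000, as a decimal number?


11111011100101101001011001100 + 1110001110101101000101100011000 = 10010001010010010101110111100100 = 2437504484

2437504484


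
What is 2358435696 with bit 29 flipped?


2358435696 ^ (1 << 29) = 2358435696 ^ 536870912 = 2895306608

2895306608


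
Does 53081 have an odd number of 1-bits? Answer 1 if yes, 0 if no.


0b1100111101011001 has 10 ones => parity 0

0


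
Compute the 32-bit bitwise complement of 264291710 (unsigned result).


~0b1111110000001100010101111110 = 0b11110000001111110011101010000001 = 4030675585 (32-bit unsigned)

4030675585


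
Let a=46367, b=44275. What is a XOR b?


46367 ^ 44275 = 6636

6636


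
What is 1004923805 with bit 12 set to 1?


1004923805 | (1 << 12) = 1004923805 | 4096 = 1004927901

1004927901


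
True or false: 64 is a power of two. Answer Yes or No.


0b1000000. Only one bit set => Yes

Yes


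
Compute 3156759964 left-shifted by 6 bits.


0b10111100001010000101010110011100 << 6 = 0b10111100001010000101010110011100000000 = 202032637696

202032637696


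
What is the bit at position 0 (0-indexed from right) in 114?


0b1110010, position 0 = 0

0


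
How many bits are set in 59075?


0b1110011011000011 has 9 set bits

9


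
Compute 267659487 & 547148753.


0b1111111101000010100011011111 & 0b100000100111001101001111010001 = 0b100101000000000011010001 = 9699537

9699537


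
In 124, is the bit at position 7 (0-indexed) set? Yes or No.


0b1111100, bit 7 = 0. No

No


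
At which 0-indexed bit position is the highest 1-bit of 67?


0b1000011. Highest set bit at position 6

6


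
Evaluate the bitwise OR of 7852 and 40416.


0b1111010101100 | 0b1001110111100000 = 0b1001111111101100 = 40940

40940


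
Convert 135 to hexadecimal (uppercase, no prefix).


135 = 87 hex

87


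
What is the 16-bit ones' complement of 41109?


41109 ^ 65535 = 24426

24426


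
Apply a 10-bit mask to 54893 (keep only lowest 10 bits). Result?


54893 & 1023 = 621

621


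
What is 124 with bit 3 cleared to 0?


124 & ~(1 << 3) = 116

116


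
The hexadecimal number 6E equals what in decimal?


6E hex = 110 decimal

110


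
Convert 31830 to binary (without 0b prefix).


31830 = 111110001010110 in binary

111110001010110


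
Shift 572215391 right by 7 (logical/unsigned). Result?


0b100010000110110101000001011111 >> 7 = 0b10001000011011010100000 = 4470432

4470432


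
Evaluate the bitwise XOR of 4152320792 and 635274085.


0b11110111011111110110001100011000 ^ 0b100101110111011000001101100101 = 0b11010010101000101110000001111101 = 3533889661

3533889661


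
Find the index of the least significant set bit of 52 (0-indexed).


0b110100. Lowest set bit at position 2

2


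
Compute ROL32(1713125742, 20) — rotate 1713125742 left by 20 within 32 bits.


Rotate 0b1100110000111000011100101101110 left by 20 (32-bit) = 0b10010110111001100110000111000011 = 2531680707

2531680707


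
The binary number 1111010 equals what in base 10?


1111010 in decimal = 122

122


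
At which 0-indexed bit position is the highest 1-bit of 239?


0b11101111. Highest set bit at position 7

7


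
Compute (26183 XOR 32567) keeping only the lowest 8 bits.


Step 1: 26183 ^ 32567 = 6512
Step 2: 6512 & 255 = 112

112


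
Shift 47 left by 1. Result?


0b101111 << 1 = 0b1011110 = 94

94


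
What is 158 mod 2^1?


158 & 1 = 0

0


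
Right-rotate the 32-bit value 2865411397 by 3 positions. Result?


Rotate 0b10101010110010101011010101000101 right by 3 (32-bit) = 0b10110101010110010101011010101000 = 3042530984

3042530984


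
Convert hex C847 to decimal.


C847 hex = 51271 decimal

51271


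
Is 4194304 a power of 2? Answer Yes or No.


0b10000000000000000000000. Only one bit set => Yes

Yes


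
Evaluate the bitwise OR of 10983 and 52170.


0b10101011100111 | 0b1100101111001010 = 0b1110101111101111 = 60399

60399


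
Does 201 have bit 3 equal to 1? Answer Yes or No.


0b11001001, bit 3 = 1. Yes

Yes


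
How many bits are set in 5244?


0b1010001111100 has 7 set bits

7


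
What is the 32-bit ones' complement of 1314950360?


1314950360 ^ 4294967295 = 2980016935

2980016935


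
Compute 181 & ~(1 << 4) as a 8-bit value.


181 & ~(1 << 4) = 165

165


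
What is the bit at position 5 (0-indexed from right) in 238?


0b11101110, position 5 = 1

1


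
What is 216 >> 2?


0b11011000 >> 2 = 0b110110 = 54

54


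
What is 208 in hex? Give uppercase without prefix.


208 = D0 hex

D0


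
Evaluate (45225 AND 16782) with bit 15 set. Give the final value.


Step 1: 45225 & 16782 = 136
Step 2: 136 | (1 << 15) = 136 | 32768 = 32904

32904


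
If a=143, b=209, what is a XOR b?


143 ^ 209 = 94

94


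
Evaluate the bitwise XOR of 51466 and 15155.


0b1100100100001010 ^ 0b11101100110011 = 0b1111001000111001 = 62009

62009


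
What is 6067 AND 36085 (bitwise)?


0b1011110110011 & 0b1000110011110101 = 0b10010110001 = 1201

1201


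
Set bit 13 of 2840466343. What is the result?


2840466343 | (1 << 13) = 2840466343 | 8192 = 2840474535

2840474535


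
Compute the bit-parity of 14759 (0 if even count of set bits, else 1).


0b11100110100111 has 9 ones => parity 1

1


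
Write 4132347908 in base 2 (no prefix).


4132347908 = 11110110010011101010000000000100 in binary

11110110010011101010000000000100


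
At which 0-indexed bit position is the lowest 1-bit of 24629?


0b110000000110101. Lowest set bit at position 0

0


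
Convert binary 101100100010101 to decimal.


101100100010101 in decimal = 22805

22805


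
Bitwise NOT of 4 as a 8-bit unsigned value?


~0b100 = 0b11111011 = 251 (8-bit unsigned)

251


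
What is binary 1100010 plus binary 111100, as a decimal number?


1100010 + 111100 = 10011110 = 158

158


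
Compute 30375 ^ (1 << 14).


30375 ^ (1 << 14) = 30375 ^ 16384 = 13991

13991


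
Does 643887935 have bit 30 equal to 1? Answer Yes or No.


0b100110011000001111001100111111, bit 30 = 0. No

No


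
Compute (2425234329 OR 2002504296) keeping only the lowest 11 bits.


Step 1: 2425234329 | 2002504296 = 4158647289
Step 2: 4158647289 & 2047 = 1017

1017


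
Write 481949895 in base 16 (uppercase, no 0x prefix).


481949895 = 1CB9F8C7 hex

1CB9F8C7


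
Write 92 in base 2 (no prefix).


92 = 1011100 in binary

1011100


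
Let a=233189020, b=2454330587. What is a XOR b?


233189020 ^ 2454330587 = 2678862407

2678862407


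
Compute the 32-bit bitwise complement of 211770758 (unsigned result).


~0b1100100111110101110110000110 = 0b11110011011000001010001001111001 = 4083196537 (32-bit unsigned)

4083196537


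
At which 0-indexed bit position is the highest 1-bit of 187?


0b10111011. Highest set bit at position 7

7


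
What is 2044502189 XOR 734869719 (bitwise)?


0b1111001110111001010000010101101 ^ 0b101011110011010011100011010111 = 0b1010010000100011001100001111010 = 1376884858

1376884858


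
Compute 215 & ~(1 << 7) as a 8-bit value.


215 & ~(1 << 7) = 87

87


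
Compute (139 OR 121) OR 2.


Step 1: 139 | 121 = 251
Step 2: 251 | 2 = 251

251


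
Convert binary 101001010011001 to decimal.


101001010011001 in decimal = 21145

21145


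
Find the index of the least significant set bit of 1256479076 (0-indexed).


0b1001010111001000101100101100100. Lowest set bit at position 2

2


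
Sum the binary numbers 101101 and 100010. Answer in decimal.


101101 + 100010 = 1001111 = 79

79


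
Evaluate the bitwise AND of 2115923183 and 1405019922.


0b1111110000111100110110011101111 & 0b1010011101111101110011100010010 = 0b1010010000111100110010000000010 = 1377723394

1377723394


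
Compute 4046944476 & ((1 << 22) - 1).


4046944476 & 4194303 = 3635420

3635420


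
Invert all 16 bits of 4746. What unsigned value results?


4746 ^ 65535 = 60789

60789


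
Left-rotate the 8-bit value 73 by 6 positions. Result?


Rotate 0b1001001 left by 6 (8-bit) = 0b1010010 = 82

82


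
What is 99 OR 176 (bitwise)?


0b1100011 | 0b10110000 = 0b11110011 = 243

243


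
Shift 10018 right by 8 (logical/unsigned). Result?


0b10011100100010 >> 8 = 0b100111 = 39

39


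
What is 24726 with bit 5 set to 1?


24726 | (1 << 5) = 24726 | 32 = 24758

24758


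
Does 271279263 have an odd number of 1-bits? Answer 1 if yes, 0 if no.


0b10000001010110110010010011111 has 14 ones => parity 0

0


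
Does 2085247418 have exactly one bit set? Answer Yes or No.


0b1111100010010100101100110111010. Multiple bits set => No

No


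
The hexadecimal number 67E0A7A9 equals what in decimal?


67E0A7A9 hex = 1742776233 decimal

1742776233


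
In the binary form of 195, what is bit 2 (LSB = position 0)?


0b11000011, position 2 = 0

0


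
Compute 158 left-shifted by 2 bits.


0b10011110 << 2 = 0b1001111000 = 632

632


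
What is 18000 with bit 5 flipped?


18000 ^ (1 << 5) = 18000 ^ 32 = 18032

18032


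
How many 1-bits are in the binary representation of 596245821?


0b100011100010011111110100111101 has 18 set bits

18


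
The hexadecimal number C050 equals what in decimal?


C050 hex = 49232 decimal

49232


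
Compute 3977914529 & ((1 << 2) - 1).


3977914529 & 3 = 1

1


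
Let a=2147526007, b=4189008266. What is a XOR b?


2147526007 ^ 4189008266 = 2041550077

2041550077


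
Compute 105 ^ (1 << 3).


105 ^ (1 << 3) = 105 ^ 8 = 97

97


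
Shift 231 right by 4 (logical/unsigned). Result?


0b11100111 >> 4 = 0b1110 = 14

14


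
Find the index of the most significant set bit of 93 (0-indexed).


0b1011101. Highest set bit at position 6

6


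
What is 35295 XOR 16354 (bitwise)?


0b1000100111011111 ^ 0b11111111100010 = 0b1011011000111101 = 46653

46653


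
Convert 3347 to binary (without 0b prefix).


3347 = 110100010011 in binary

110100010011


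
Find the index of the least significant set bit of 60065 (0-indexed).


0b1110101010100001. Lowest set bit at position 0

0


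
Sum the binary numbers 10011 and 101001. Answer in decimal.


10011 + 101001 = 111100 = 60

60


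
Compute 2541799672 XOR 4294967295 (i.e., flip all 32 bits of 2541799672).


2541799672 ^ 4294967295 = 1753167623

1753167623


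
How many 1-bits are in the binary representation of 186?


0b10111010 has 5 set bits

5


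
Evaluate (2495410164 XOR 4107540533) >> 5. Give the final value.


Step 1: 2495410164 ^ 4107540533 = 1617491905
Step 2: 1617491905 >> 5 = 50546622

50546622


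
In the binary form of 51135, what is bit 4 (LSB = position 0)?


0b1100011110111111, position 4 = 1

1


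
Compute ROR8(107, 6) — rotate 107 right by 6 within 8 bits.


Rotate 0b1101011 right by 6 (8-bit) = 0b10101101 = 173

173


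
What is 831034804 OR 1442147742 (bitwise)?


0b110001100010001001010110110100 | 0b1010101111101010110110110011110 = 0b1110101111111011111110110111110 = 1979579838

1979579838


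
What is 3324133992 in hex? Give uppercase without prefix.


3324133992 = C6224268 hex

C6224268


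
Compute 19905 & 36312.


0b100110111000001 & 0b1000110111011000 = 0b110111000000 = 3520

3520


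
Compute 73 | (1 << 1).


73 | (1 << 1) = 73 | 2 = 75

75


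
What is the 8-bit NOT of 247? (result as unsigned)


~0b11110111 = 0b1000 = 8 (8-bit unsigned)

8


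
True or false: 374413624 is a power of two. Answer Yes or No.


0b10110010100010001100100111000. Multiple bits set => No

No


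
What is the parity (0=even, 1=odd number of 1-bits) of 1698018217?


0b1100101001101011011001110101001 has 17 ones => parity 1

1


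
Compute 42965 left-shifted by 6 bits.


0b1010011111010101 << 6 = 0b1010011111010101000000 = 2749760

2749760


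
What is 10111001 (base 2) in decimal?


10111001 in decimal = 185

185


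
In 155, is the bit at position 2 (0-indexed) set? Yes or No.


0b10011011, bit 2 = 0. No

No


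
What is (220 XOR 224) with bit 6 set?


Step 1: 220 ^ 224 = 60
Step 2: 60 | (1 << 6) = 60 | 64 = 124

124


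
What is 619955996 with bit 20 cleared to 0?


619955996 & ~(1 << 20) = 618907420

618907420


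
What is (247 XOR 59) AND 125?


Step 1: 247 ^ 59 = 204
Step 2: 204 & 125 = 76

76


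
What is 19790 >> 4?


0b100110101001110 >> 4 = 0b10011010100 = 1236

1236


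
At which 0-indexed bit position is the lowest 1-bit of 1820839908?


0b1101100100001111100111111100100. Lowest set bit at position 2

2


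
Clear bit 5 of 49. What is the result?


49 & ~(1 << 5) = 17

17


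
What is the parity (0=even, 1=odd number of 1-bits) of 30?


0b11110 has 4 ones => parity 0

0


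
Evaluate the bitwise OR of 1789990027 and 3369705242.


0b1101010101100010001010010001011 | 0b11001000110110011001111100011010 = 0b11101010111110011001111110011011 = 3942227867

3942227867


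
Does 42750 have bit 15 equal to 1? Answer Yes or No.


0b1010011011111110, bit 15 = 1. Yes

Yes


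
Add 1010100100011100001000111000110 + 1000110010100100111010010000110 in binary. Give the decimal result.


1010100100011100001000111000110 + 1000110010100100111010010000110 = 10011010111000001000011001001100 = 2598405708

2598405708


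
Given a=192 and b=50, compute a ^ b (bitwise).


192 ^ 50 = 242

242


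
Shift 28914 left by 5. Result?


0b111000011110010 << 5 = 0b11100001111001000000 = 925248

925248


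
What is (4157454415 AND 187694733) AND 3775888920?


Step 1: 4157454415 & 187694733 = 51230733
Step 2: 51230733 & 3775888920 = 17643528

17643528


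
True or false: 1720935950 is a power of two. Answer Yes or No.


0b1100110100100110110011000001110. Multiple bits set => No

No


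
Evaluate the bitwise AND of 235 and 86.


0b11101011 & 0b1010110 = 0b1000010 = 66

66


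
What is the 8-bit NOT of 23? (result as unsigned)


~0b10111 = 0b11101000 = 232 (8-bit unsigned)

232


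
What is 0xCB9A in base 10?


CB9A hex = 52122 decimal

52122


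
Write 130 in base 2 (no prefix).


130 = 10000010 in binary

10000010


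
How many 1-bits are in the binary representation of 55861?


0b1101101000110101 has 9 set bits

9


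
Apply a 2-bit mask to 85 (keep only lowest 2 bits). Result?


85 & 3 = 1

1


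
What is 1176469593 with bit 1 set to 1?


1176469593 | (1 << 1) = 1176469593 | 2 = 1176469595

1176469595


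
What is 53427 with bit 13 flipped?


53427 ^ (1 << 13) = 53427 ^ 8192 = 61619

61619


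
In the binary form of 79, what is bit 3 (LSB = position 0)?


0b1001111, position 3 = 1

1


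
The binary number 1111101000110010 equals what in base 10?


1111101000110010 in decimal = 64050

64050


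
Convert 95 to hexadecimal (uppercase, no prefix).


95 = 5F hex

5F


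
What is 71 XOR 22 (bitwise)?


0b1000111 ^ 0b10110 = 0b1010001 = 81

81


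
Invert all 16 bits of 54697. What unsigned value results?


54697 ^ 65535 = 10838

10838


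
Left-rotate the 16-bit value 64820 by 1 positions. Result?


Rotate 0b1111110100110100 left by 1 (16-bit) = 0b1111101001101001 = 64105

64105


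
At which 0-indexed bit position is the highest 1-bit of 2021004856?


0b1111000011101100001011000111000. Highest set bit at position 30

30


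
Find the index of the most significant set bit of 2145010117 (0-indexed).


0b1111111110110100100000111000101. Highest set bit at position 30

30


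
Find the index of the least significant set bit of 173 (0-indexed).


0b10101101. Lowest set bit at position 0

0


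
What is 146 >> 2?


0b10010010 >> 2 = 0b100100 = 36

36


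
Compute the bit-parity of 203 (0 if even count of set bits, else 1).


0b11001011 has 5 ones => parity 1

1


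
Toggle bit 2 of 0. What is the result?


0 ^ (1 << 2) = 0 ^ 4 = 4

4


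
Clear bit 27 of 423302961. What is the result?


423302961 & ~(1 << 27) = 289085233

289085233


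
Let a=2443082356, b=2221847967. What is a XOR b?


2443082356 ^ 2221847967 = 368103403

368103403


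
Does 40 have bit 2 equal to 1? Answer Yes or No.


0b101000, bit 2 = 0. No

No


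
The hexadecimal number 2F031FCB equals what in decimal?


2F031FCB hex = 788733899 decimal

788733899


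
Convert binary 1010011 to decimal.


1010011 in decimal = 83

83


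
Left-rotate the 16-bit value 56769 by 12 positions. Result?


Rotate 0b1101110111000001 left by 12 (16-bit) = 0b1110111011100 = 7644

7644


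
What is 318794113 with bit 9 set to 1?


318794113 | (1 << 9) = 318794113 | 512 = 318794625

318794625


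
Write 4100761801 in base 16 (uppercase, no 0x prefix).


4100761801 = F46CA8C9 hex

F46CA8C9


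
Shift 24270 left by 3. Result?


0b101111011001110 << 3 = 0b101111011001110000 = 194160

194160


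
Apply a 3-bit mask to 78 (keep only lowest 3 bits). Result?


78 & 7 = 6

6


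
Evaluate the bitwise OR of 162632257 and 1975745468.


0b1001101100011001001001000001 | 0b1110101110000110111101110111100 = 0b1111101111100111111101111111101 = 2113141757

2113141757


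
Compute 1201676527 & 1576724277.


0b1000111101000000010000011101111 & 0b1011101111110101110011100110101 = 0b1000101101000000010000000100101 = 1168121893

1168121893


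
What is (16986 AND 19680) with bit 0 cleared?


Step 1: 16986 & 19680 = 16448
Step 2: 16448 & ~(1 << 0) = 16448

16448


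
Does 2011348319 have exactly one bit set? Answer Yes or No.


0b1110111111000101011110101011111. Multiple bits set => No

No


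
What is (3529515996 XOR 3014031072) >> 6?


Step 1: 3529515996 ^ 3014031072 = 1640387900
Step 2: 1640387900 >> 6 = 25631060

25631060


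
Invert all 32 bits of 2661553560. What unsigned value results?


2661553560 ^ 4294967295 = 1633413735

1633413735


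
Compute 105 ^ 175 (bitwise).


0b1101001 ^ 0b10101111 = 0b11000110 = 198

198


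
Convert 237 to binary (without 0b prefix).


237 = 11101101 in binary

11101101


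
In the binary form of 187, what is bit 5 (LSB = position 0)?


0b10111011, position 5 = 1

1


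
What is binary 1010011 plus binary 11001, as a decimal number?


1010011 + 11001 = 1101100 = 108

108


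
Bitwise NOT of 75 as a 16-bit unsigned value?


~0b1001011 = 0b1111111110110100 = 65460 (16-bit unsigned)

65460


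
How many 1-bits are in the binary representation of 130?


0b10000010 has 2 set bits

2


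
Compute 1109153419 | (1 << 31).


1109153419 | (1 << 31) = 1109153419 | 2147483648 = 3256637067

3256637067


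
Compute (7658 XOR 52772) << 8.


Step 1: 7658 ^ 52772 = 54222
Step 2: 54222 << 8 = 13880832

13880832


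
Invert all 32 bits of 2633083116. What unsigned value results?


2633083116 ^ 4294967295 = 1661884179

1661884179


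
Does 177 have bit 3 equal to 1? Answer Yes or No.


0b10110001, bit 3 = 0. No

No


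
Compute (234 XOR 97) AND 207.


Step 1: 234 ^ 97 = 139
Step 2: 139 & 207 = 139

139


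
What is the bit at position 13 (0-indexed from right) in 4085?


0b111111110101, position 13 = 0

0


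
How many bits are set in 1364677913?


0b1010001010101110101010100011001 has 15 set bits

15


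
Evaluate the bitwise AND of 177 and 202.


0b10110001 & 0b11001010 = 0b10000000 = 128

128


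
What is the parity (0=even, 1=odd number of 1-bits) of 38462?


0b1001011000111110 has 9 ones => parity 1

1


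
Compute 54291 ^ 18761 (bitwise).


0b1101010000010011 ^ 0b100100101001001 = 0b1001110101011010 = 40282

40282


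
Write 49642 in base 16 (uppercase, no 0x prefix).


49642 = C1EA hex

C1EA


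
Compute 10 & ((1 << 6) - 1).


10 & 63 = 10

10


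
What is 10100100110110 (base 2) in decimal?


10100100110110 in decimal = 10550

10550


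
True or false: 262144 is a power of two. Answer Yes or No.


0b1000000000000000000. Only one bit set => Yes

Yes


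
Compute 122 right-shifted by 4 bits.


0b1111010 >> 4 = 0b111 = 7

7


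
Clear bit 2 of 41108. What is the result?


41108 & ~(1 << 2) = 41104

41104


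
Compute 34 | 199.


0b100010 | 0b11000111 = 0b11100111 = 231

231


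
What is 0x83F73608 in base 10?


83F73608 hex = 2214016520 decimal

2214016520


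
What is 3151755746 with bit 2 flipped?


3151755746 ^ (1 << 2) = 3151755746 ^ 4 = 3151755750

3151755750


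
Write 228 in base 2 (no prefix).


228 = 11100100 in binary

11100100


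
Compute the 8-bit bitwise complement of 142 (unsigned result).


~0b10001110 = 0b1110001 = 113 (8-bit unsigned)

113


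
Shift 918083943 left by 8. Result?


0b110110101110001101100101100111 << 8 = 0b11011010111000110110010110011100000000 = 235029489408

235029489408


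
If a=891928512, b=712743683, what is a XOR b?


891928512 ^ 712743683 = 525477059

525477059


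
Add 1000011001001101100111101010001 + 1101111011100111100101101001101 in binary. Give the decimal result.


1000011001001101100111101010001 + 1101111011100111100101101001101 = 10110010100110101001101010011110 = 2996476574

2996476574


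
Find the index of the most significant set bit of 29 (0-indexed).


0b11101. Highest set bit at position 4

4


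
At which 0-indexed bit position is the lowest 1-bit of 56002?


0b1101101011000010. Lowest set bit at position 1

1


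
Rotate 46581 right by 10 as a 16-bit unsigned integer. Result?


Rotate 0b1011010111110101 right by 10 (16-bit) = 0b111110101101101 = 32109

32109


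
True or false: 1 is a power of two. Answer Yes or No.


0b1. Only one bit set => Yes

Yes


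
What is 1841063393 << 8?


0b1101101101111000110010111100001 << 8 = 0b110110110111100011001011110000100000000 = 471312228608

471312228608


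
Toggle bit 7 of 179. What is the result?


179 ^ (1 << 7) = 179 ^ 128 = 51

51


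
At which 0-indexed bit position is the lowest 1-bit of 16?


0b10000. Lowest set bit at position 4

4


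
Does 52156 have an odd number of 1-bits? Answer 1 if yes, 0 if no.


0b1100101110111100 has 10 ones => parity 0

0


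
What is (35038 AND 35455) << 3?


Step 1: 35038 & 35455 = 34910
Step 2: 34910 << 3 = 279280

279280


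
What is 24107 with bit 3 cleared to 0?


24107 & ~(1 << 3) = 24099

24099


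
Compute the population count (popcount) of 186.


0b10111010 has 5 set bits

5


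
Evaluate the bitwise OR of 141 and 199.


0b10001101 | 0b11000111 = 0b11001111 = 207

207


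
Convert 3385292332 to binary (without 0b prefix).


3385292332 = 11001001110001110111011000101100 in binary

11001001110001110111011000101100


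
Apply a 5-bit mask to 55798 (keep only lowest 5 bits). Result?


55798 & 31 = 22

22


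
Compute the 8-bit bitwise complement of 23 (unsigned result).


~0b10111 = 0b11101000 = 232 (8-bit unsigned)

232


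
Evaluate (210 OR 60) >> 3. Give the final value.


Step 1: 210 | 60 = 254
Step 2: 254 >> 3 = 31

31


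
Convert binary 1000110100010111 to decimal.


1000110100010111 in decimal = 36119

36119


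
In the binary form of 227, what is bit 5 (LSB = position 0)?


0b11100011, position 5 = 1

1


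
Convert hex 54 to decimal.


54 hex = 84 decimal

84


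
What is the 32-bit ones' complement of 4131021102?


4131021102 ^ 4294967295 = 163946193

163946193


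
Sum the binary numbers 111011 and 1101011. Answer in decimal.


111011 + 1101011 = 10100110 = 166

166


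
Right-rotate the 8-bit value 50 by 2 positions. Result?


Rotate 0b110010 right by 2 (8-bit) = 0b10001100 = 140

140


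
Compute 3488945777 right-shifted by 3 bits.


0b11001111111101010001011001110001 >> 3 = 0b11001111111101010001011001110 = 436118222

436118222


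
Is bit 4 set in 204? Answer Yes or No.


0b11001100, bit 4 = 0. No

No


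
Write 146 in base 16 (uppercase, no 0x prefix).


146 = 92 hex

92


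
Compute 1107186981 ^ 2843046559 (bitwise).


0b1000001111111100101010100100101 ^ 0b10101001011101010111001010011111 = 0b11101000100010110010011110111010 = 3901433786

3901433786


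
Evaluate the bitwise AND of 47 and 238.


0b101111 & 0b11101110 = 0b101110 = 46

46


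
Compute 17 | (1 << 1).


17 | (1 << 1) = 17 | 2 = 19

19


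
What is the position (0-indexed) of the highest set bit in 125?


0b1111101. Highest set bit at position 6

6


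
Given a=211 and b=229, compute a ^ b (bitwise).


211 ^ 229 = 54

54


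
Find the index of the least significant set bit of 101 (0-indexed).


0b1100101. Lowest set bit at position 0

0


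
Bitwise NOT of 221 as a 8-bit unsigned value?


~0b11011101 = 0b100010 = 34 (8-bit unsigned)

34


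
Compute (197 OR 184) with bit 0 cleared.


Step 1: 197 | 184 = 253
Step 2: 253 & ~(1 << 0) = 252

252


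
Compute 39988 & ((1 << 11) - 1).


39988 & 2047 = 1076

1076


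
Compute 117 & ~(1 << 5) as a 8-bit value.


117 & ~(1 << 5) = 85

85


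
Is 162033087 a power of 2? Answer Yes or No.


0b1001101010000110110110111111. Multiple bits set => No

No


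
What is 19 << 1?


0b10011 << 1 = 0b100110 = 38

38


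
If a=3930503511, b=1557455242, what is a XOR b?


3930503511 ^ 1557455242 = 3063044317

3063044317


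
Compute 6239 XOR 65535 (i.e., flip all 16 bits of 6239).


6239 ^ 65535 = 59296

59296


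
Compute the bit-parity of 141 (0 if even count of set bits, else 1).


0b10001101 has 4 ones => parity 0

0


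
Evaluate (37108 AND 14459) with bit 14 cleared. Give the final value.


Step 1: 37108 & 14459 = 4208
Step 2: 4208 & ~(1 << 14) = 4208

4208


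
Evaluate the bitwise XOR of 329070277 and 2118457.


0b10011100111010011011011000101 ^ 0b1000000101001100111001 = 0b10011101111010110010111111100 = 331179516

331179516


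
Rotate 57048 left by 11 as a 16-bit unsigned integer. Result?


Rotate 0b1101111011011000 left by 11 (16-bit) = 0b1100011011110110 = 50934

50934


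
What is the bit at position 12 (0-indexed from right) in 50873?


0b1100011010111001, position 12 = 0

0


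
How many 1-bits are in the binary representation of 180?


0b10110100 has 4 set bits

4


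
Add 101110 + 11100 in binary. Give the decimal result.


101110 + 11100 = 1001010 = 74

74


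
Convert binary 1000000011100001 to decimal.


1000000011100001 in decimal = 32993

32993


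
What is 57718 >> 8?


0b1110000101110110 >> 8 = 0b11100001 = 225

225


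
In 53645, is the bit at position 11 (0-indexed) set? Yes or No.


0b1101000110001101, bit 11 = 0. No

No


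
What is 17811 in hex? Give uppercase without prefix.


17811 = 4593 hex

4593


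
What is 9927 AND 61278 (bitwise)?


0b10011011000111 & 0b1110111101011110 = 0b10011001000110 = 9798

9798


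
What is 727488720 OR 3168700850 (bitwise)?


0b101011010111001001100011010000 | 0b10111100110111101000100110110010 = 0b10111111110111101001100111110010 = 3219036658

3219036658


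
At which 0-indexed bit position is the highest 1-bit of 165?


0b10100101. Highest set bit at position 7

7


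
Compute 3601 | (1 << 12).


3601 | (1 << 12) = 3601 | 4096 = 7697

7697


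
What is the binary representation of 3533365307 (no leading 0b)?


3533365307 = 11010010100110101110000000111011 in binary

11010010100110101110000000111011


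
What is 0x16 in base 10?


16 hex = 22 decimal

22
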